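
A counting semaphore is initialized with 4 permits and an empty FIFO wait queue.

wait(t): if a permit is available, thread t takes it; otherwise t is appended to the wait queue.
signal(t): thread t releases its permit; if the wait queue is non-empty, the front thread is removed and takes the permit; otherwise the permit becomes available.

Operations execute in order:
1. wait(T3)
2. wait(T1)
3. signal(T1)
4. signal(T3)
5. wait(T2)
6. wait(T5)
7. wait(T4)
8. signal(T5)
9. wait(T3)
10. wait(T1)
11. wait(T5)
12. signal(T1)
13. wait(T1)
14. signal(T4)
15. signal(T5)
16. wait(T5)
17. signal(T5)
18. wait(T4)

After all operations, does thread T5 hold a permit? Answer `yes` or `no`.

Answer: no

Derivation:
Step 1: wait(T3) -> count=3 queue=[] holders={T3}
Step 2: wait(T1) -> count=2 queue=[] holders={T1,T3}
Step 3: signal(T1) -> count=3 queue=[] holders={T3}
Step 4: signal(T3) -> count=4 queue=[] holders={none}
Step 5: wait(T2) -> count=3 queue=[] holders={T2}
Step 6: wait(T5) -> count=2 queue=[] holders={T2,T5}
Step 7: wait(T4) -> count=1 queue=[] holders={T2,T4,T5}
Step 8: signal(T5) -> count=2 queue=[] holders={T2,T4}
Step 9: wait(T3) -> count=1 queue=[] holders={T2,T3,T4}
Step 10: wait(T1) -> count=0 queue=[] holders={T1,T2,T3,T4}
Step 11: wait(T5) -> count=0 queue=[T5] holders={T1,T2,T3,T4}
Step 12: signal(T1) -> count=0 queue=[] holders={T2,T3,T4,T5}
Step 13: wait(T1) -> count=0 queue=[T1] holders={T2,T3,T4,T5}
Step 14: signal(T4) -> count=0 queue=[] holders={T1,T2,T3,T5}
Step 15: signal(T5) -> count=1 queue=[] holders={T1,T2,T3}
Step 16: wait(T5) -> count=0 queue=[] holders={T1,T2,T3,T5}
Step 17: signal(T5) -> count=1 queue=[] holders={T1,T2,T3}
Step 18: wait(T4) -> count=0 queue=[] holders={T1,T2,T3,T4}
Final holders: {T1,T2,T3,T4} -> T5 not in holders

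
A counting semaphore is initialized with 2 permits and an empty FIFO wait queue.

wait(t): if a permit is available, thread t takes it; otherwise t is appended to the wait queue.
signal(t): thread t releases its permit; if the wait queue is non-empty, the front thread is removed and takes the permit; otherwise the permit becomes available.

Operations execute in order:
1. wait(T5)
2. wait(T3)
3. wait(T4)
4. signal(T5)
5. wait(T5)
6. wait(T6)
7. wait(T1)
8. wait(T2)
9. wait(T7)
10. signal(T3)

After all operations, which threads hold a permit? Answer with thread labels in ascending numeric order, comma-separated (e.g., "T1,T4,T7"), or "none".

Answer: T4,T5

Derivation:
Step 1: wait(T5) -> count=1 queue=[] holders={T5}
Step 2: wait(T3) -> count=0 queue=[] holders={T3,T5}
Step 3: wait(T4) -> count=0 queue=[T4] holders={T3,T5}
Step 4: signal(T5) -> count=0 queue=[] holders={T3,T4}
Step 5: wait(T5) -> count=0 queue=[T5] holders={T3,T4}
Step 6: wait(T6) -> count=0 queue=[T5,T6] holders={T3,T4}
Step 7: wait(T1) -> count=0 queue=[T5,T6,T1] holders={T3,T4}
Step 8: wait(T2) -> count=0 queue=[T5,T6,T1,T2] holders={T3,T4}
Step 9: wait(T7) -> count=0 queue=[T5,T6,T1,T2,T7] holders={T3,T4}
Step 10: signal(T3) -> count=0 queue=[T6,T1,T2,T7] holders={T4,T5}
Final holders: T4,T5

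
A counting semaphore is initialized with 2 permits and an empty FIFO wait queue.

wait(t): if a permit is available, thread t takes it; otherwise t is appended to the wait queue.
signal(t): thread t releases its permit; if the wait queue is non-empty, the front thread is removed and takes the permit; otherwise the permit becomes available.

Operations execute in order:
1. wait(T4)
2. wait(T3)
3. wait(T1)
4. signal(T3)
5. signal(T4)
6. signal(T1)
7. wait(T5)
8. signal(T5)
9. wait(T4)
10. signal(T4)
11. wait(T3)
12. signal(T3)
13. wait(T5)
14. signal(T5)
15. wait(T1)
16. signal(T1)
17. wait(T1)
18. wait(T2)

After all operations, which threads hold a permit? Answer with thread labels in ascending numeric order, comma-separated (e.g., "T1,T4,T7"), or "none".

Step 1: wait(T4) -> count=1 queue=[] holders={T4}
Step 2: wait(T3) -> count=0 queue=[] holders={T3,T4}
Step 3: wait(T1) -> count=0 queue=[T1] holders={T3,T4}
Step 4: signal(T3) -> count=0 queue=[] holders={T1,T4}
Step 5: signal(T4) -> count=1 queue=[] holders={T1}
Step 6: signal(T1) -> count=2 queue=[] holders={none}
Step 7: wait(T5) -> count=1 queue=[] holders={T5}
Step 8: signal(T5) -> count=2 queue=[] holders={none}
Step 9: wait(T4) -> count=1 queue=[] holders={T4}
Step 10: signal(T4) -> count=2 queue=[] holders={none}
Step 11: wait(T3) -> count=1 queue=[] holders={T3}
Step 12: signal(T3) -> count=2 queue=[] holders={none}
Step 13: wait(T5) -> count=1 queue=[] holders={T5}
Step 14: signal(T5) -> count=2 queue=[] holders={none}
Step 15: wait(T1) -> count=1 queue=[] holders={T1}
Step 16: signal(T1) -> count=2 queue=[] holders={none}
Step 17: wait(T1) -> count=1 queue=[] holders={T1}
Step 18: wait(T2) -> count=0 queue=[] holders={T1,T2}
Final holders: T1,T2

Answer: T1,T2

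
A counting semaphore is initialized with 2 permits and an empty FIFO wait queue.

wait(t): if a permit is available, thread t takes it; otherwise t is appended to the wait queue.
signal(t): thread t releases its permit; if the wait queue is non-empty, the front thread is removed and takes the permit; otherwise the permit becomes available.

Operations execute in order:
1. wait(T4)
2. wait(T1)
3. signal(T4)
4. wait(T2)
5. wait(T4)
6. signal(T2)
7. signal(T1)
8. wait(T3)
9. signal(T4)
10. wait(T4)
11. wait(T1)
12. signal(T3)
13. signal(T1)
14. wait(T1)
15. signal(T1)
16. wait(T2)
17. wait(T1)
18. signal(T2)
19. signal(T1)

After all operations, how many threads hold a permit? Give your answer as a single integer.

Step 1: wait(T4) -> count=1 queue=[] holders={T4}
Step 2: wait(T1) -> count=0 queue=[] holders={T1,T4}
Step 3: signal(T4) -> count=1 queue=[] holders={T1}
Step 4: wait(T2) -> count=0 queue=[] holders={T1,T2}
Step 5: wait(T4) -> count=0 queue=[T4] holders={T1,T2}
Step 6: signal(T2) -> count=0 queue=[] holders={T1,T4}
Step 7: signal(T1) -> count=1 queue=[] holders={T4}
Step 8: wait(T3) -> count=0 queue=[] holders={T3,T4}
Step 9: signal(T4) -> count=1 queue=[] holders={T3}
Step 10: wait(T4) -> count=0 queue=[] holders={T3,T4}
Step 11: wait(T1) -> count=0 queue=[T1] holders={T3,T4}
Step 12: signal(T3) -> count=0 queue=[] holders={T1,T4}
Step 13: signal(T1) -> count=1 queue=[] holders={T4}
Step 14: wait(T1) -> count=0 queue=[] holders={T1,T4}
Step 15: signal(T1) -> count=1 queue=[] holders={T4}
Step 16: wait(T2) -> count=0 queue=[] holders={T2,T4}
Step 17: wait(T1) -> count=0 queue=[T1] holders={T2,T4}
Step 18: signal(T2) -> count=0 queue=[] holders={T1,T4}
Step 19: signal(T1) -> count=1 queue=[] holders={T4}
Final holders: {T4} -> 1 thread(s)

Answer: 1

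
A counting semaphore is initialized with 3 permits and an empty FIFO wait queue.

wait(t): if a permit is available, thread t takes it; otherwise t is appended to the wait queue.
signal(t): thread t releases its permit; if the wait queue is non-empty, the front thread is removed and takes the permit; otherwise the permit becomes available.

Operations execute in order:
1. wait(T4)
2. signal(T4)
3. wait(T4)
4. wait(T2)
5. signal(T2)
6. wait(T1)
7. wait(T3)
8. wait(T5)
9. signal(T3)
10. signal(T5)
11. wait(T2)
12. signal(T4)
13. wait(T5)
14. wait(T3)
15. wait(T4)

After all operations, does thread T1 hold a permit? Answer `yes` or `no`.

Answer: yes

Derivation:
Step 1: wait(T4) -> count=2 queue=[] holders={T4}
Step 2: signal(T4) -> count=3 queue=[] holders={none}
Step 3: wait(T4) -> count=2 queue=[] holders={T4}
Step 4: wait(T2) -> count=1 queue=[] holders={T2,T4}
Step 5: signal(T2) -> count=2 queue=[] holders={T4}
Step 6: wait(T1) -> count=1 queue=[] holders={T1,T4}
Step 7: wait(T3) -> count=0 queue=[] holders={T1,T3,T4}
Step 8: wait(T5) -> count=0 queue=[T5] holders={T1,T3,T4}
Step 9: signal(T3) -> count=0 queue=[] holders={T1,T4,T5}
Step 10: signal(T5) -> count=1 queue=[] holders={T1,T4}
Step 11: wait(T2) -> count=0 queue=[] holders={T1,T2,T4}
Step 12: signal(T4) -> count=1 queue=[] holders={T1,T2}
Step 13: wait(T5) -> count=0 queue=[] holders={T1,T2,T5}
Step 14: wait(T3) -> count=0 queue=[T3] holders={T1,T2,T5}
Step 15: wait(T4) -> count=0 queue=[T3,T4] holders={T1,T2,T5}
Final holders: {T1,T2,T5} -> T1 in holders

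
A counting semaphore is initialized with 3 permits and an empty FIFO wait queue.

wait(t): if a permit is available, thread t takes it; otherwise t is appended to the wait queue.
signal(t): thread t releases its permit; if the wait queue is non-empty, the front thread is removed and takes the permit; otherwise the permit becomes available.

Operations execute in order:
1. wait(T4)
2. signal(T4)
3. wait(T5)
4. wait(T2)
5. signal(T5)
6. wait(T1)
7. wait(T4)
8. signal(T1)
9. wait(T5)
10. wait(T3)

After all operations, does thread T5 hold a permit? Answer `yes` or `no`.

Answer: yes

Derivation:
Step 1: wait(T4) -> count=2 queue=[] holders={T4}
Step 2: signal(T4) -> count=3 queue=[] holders={none}
Step 3: wait(T5) -> count=2 queue=[] holders={T5}
Step 4: wait(T2) -> count=1 queue=[] holders={T2,T5}
Step 5: signal(T5) -> count=2 queue=[] holders={T2}
Step 6: wait(T1) -> count=1 queue=[] holders={T1,T2}
Step 7: wait(T4) -> count=0 queue=[] holders={T1,T2,T4}
Step 8: signal(T1) -> count=1 queue=[] holders={T2,T4}
Step 9: wait(T5) -> count=0 queue=[] holders={T2,T4,T5}
Step 10: wait(T3) -> count=0 queue=[T3] holders={T2,T4,T5}
Final holders: {T2,T4,T5} -> T5 in holders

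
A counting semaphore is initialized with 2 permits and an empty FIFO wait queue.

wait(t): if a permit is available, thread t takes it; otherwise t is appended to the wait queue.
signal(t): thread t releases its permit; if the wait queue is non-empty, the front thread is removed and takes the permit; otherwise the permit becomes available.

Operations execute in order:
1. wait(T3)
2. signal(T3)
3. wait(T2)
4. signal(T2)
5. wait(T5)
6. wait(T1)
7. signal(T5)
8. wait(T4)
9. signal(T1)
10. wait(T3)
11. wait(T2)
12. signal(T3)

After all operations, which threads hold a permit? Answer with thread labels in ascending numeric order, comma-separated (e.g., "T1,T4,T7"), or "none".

Answer: T2,T4

Derivation:
Step 1: wait(T3) -> count=1 queue=[] holders={T3}
Step 2: signal(T3) -> count=2 queue=[] holders={none}
Step 3: wait(T2) -> count=1 queue=[] holders={T2}
Step 4: signal(T2) -> count=2 queue=[] holders={none}
Step 5: wait(T5) -> count=1 queue=[] holders={T5}
Step 6: wait(T1) -> count=0 queue=[] holders={T1,T5}
Step 7: signal(T5) -> count=1 queue=[] holders={T1}
Step 8: wait(T4) -> count=0 queue=[] holders={T1,T4}
Step 9: signal(T1) -> count=1 queue=[] holders={T4}
Step 10: wait(T3) -> count=0 queue=[] holders={T3,T4}
Step 11: wait(T2) -> count=0 queue=[T2] holders={T3,T4}
Step 12: signal(T3) -> count=0 queue=[] holders={T2,T4}
Final holders: T2,T4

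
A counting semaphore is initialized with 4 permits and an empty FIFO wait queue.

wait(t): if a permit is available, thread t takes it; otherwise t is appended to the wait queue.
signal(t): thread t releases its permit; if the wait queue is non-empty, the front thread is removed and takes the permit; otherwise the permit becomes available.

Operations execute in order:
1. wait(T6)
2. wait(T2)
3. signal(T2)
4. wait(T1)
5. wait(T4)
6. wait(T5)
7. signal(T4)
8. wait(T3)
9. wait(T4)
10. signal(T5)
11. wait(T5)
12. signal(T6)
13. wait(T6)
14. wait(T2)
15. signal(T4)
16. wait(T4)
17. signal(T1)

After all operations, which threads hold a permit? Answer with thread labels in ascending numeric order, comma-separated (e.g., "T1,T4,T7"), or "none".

Step 1: wait(T6) -> count=3 queue=[] holders={T6}
Step 2: wait(T2) -> count=2 queue=[] holders={T2,T6}
Step 3: signal(T2) -> count=3 queue=[] holders={T6}
Step 4: wait(T1) -> count=2 queue=[] holders={T1,T6}
Step 5: wait(T4) -> count=1 queue=[] holders={T1,T4,T6}
Step 6: wait(T5) -> count=0 queue=[] holders={T1,T4,T5,T6}
Step 7: signal(T4) -> count=1 queue=[] holders={T1,T5,T6}
Step 8: wait(T3) -> count=0 queue=[] holders={T1,T3,T5,T6}
Step 9: wait(T4) -> count=0 queue=[T4] holders={T1,T3,T5,T6}
Step 10: signal(T5) -> count=0 queue=[] holders={T1,T3,T4,T6}
Step 11: wait(T5) -> count=0 queue=[T5] holders={T1,T3,T4,T6}
Step 12: signal(T6) -> count=0 queue=[] holders={T1,T3,T4,T5}
Step 13: wait(T6) -> count=0 queue=[T6] holders={T1,T3,T4,T5}
Step 14: wait(T2) -> count=0 queue=[T6,T2] holders={T1,T3,T4,T5}
Step 15: signal(T4) -> count=0 queue=[T2] holders={T1,T3,T5,T6}
Step 16: wait(T4) -> count=0 queue=[T2,T4] holders={T1,T3,T5,T6}
Step 17: signal(T1) -> count=0 queue=[T4] holders={T2,T3,T5,T6}
Final holders: T2,T3,T5,T6

Answer: T2,T3,T5,T6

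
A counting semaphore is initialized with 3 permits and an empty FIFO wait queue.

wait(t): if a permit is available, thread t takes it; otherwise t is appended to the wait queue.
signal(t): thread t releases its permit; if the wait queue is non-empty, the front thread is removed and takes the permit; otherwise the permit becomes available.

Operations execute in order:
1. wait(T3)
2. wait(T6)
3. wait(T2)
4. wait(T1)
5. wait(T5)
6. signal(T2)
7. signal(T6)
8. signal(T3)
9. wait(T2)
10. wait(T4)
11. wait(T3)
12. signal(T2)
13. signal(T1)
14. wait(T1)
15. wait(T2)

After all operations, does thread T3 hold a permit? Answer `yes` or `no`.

Step 1: wait(T3) -> count=2 queue=[] holders={T3}
Step 2: wait(T6) -> count=1 queue=[] holders={T3,T6}
Step 3: wait(T2) -> count=0 queue=[] holders={T2,T3,T6}
Step 4: wait(T1) -> count=0 queue=[T1] holders={T2,T3,T6}
Step 5: wait(T5) -> count=0 queue=[T1,T5] holders={T2,T3,T6}
Step 6: signal(T2) -> count=0 queue=[T5] holders={T1,T3,T6}
Step 7: signal(T6) -> count=0 queue=[] holders={T1,T3,T5}
Step 8: signal(T3) -> count=1 queue=[] holders={T1,T5}
Step 9: wait(T2) -> count=0 queue=[] holders={T1,T2,T5}
Step 10: wait(T4) -> count=0 queue=[T4] holders={T1,T2,T5}
Step 11: wait(T3) -> count=0 queue=[T4,T3] holders={T1,T2,T5}
Step 12: signal(T2) -> count=0 queue=[T3] holders={T1,T4,T5}
Step 13: signal(T1) -> count=0 queue=[] holders={T3,T4,T5}
Step 14: wait(T1) -> count=0 queue=[T1] holders={T3,T4,T5}
Step 15: wait(T2) -> count=0 queue=[T1,T2] holders={T3,T4,T5}
Final holders: {T3,T4,T5} -> T3 in holders

Answer: yes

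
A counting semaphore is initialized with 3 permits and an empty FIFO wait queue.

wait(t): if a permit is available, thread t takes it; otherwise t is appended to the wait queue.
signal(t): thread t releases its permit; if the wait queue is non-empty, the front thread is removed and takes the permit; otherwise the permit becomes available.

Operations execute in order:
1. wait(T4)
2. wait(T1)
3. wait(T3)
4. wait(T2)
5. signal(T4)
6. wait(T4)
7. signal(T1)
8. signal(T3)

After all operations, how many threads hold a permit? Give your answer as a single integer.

Step 1: wait(T4) -> count=2 queue=[] holders={T4}
Step 2: wait(T1) -> count=1 queue=[] holders={T1,T4}
Step 3: wait(T3) -> count=0 queue=[] holders={T1,T3,T4}
Step 4: wait(T2) -> count=0 queue=[T2] holders={T1,T3,T4}
Step 5: signal(T4) -> count=0 queue=[] holders={T1,T2,T3}
Step 6: wait(T4) -> count=0 queue=[T4] holders={T1,T2,T3}
Step 7: signal(T1) -> count=0 queue=[] holders={T2,T3,T4}
Step 8: signal(T3) -> count=1 queue=[] holders={T2,T4}
Final holders: {T2,T4} -> 2 thread(s)

Answer: 2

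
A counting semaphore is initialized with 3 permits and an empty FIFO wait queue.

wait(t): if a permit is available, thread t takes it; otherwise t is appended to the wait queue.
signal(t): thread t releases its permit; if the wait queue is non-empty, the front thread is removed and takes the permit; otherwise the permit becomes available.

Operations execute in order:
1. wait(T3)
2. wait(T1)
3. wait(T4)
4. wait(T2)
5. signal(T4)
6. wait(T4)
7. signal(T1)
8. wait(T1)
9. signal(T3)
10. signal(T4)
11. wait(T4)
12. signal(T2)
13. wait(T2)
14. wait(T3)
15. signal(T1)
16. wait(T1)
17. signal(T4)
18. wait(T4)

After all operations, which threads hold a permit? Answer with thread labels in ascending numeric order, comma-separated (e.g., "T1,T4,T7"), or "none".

Answer: T1,T2,T3

Derivation:
Step 1: wait(T3) -> count=2 queue=[] holders={T3}
Step 2: wait(T1) -> count=1 queue=[] holders={T1,T3}
Step 3: wait(T4) -> count=0 queue=[] holders={T1,T3,T4}
Step 4: wait(T2) -> count=0 queue=[T2] holders={T1,T3,T4}
Step 5: signal(T4) -> count=0 queue=[] holders={T1,T2,T3}
Step 6: wait(T4) -> count=0 queue=[T4] holders={T1,T2,T3}
Step 7: signal(T1) -> count=0 queue=[] holders={T2,T3,T4}
Step 8: wait(T1) -> count=0 queue=[T1] holders={T2,T3,T4}
Step 9: signal(T3) -> count=0 queue=[] holders={T1,T2,T4}
Step 10: signal(T4) -> count=1 queue=[] holders={T1,T2}
Step 11: wait(T4) -> count=0 queue=[] holders={T1,T2,T4}
Step 12: signal(T2) -> count=1 queue=[] holders={T1,T4}
Step 13: wait(T2) -> count=0 queue=[] holders={T1,T2,T4}
Step 14: wait(T3) -> count=0 queue=[T3] holders={T1,T2,T4}
Step 15: signal(T1) -> count=0 queue=[] holders={T2,T3,T4}
Step 16: wait(T1) -> count=0 queue=[T1] holders={T2,T3,T4}
Step 17: signal(T4) -> count=0 queue=[] holders={T1,T2,T3}
Step 18: wait(T4) -> count=0 queue=[T4] holders={T1,T2,T3}
Final holders: T1,T2,T3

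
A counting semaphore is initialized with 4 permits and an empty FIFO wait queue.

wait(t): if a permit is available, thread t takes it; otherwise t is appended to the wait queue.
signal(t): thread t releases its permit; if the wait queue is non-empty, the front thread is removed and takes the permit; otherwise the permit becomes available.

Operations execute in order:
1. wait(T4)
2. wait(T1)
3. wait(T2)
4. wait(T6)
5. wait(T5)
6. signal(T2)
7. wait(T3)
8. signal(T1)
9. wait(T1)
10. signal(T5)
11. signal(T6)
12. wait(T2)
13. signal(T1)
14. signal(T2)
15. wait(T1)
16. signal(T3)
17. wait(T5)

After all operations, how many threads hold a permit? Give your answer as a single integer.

Answer: 3

Derivation:
Step 1: wait(T4) -> count=3 queue=[] holders={T4}
Step 2: wait(T1) -> count=2 queue=[] holders={T1,T4}
Step 3: wait(T2) -> count=1 queue=[] holders={T1,T2,T4}
Step 4: wait(T6) -> count=0 queue=[] holders={T1,T2,T4,T6}
Step 5: wait(T5) -> count=0 queue=[T5] holders={T1,T2,T4,T6}
Step 6: signal(T2) -> count=0 queue=[] holders={T1,T4,T5,T6}
Step 7: wait(T3) -> count=0 queue=[T3] holders={T1,T4,T5,T6}
Step 8: signal(T1) -> count=0 queue=[] holders={T3,T4,T5,T6}
Step 9: wait(T1) -> count=0 queue=[T1] holders={T3,T4,T5,T6}
Step 10: signal(T5) -> count=0 queue=[] holders={T1,T3,T4,T6}
Step 11: signal(T6) -> count=1 queue=[] holders={T1,T3,T4}
Step 12: wait(T2) -> count=0 queue=[] holders={T1,T2,T3,T4}
Step 13: signal(T1) -> count=1 queue=[] holders={T2,T3,T4}
Step 14: signal(T2) -> count=2 queue=[] holders={T3,T4}
Step 15: wait(T1) -> count=1 queue=[] holders={T1,T3,T4}
Step 16: signal(T3) -> count=2 queue=[] holders={T1,T4}
Step 17: wait(T5) -> count=1 queue=[] holders={T1,T4,T5}
Final holders: {T1,T4,T5} -> 3 thread(s)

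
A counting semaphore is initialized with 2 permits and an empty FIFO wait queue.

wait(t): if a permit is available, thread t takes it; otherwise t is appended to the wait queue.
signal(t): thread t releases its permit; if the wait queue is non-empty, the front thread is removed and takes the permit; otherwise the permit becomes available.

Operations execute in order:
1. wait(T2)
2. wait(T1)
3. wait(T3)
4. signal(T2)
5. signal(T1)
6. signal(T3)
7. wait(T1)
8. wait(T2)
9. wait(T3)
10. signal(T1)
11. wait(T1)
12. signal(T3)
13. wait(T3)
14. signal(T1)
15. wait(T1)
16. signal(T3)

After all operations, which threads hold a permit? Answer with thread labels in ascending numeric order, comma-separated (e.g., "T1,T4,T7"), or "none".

Answer: T1,T2

Derivation:
Step 1: wait(T2) -> count=1 queue=[] holders={T2}
Step 2: wait(T1) -> count=0 queue=[] holders={T1,T2}
Step 3: wait(T3) -> count=0 queue=[T3] holders={T1,T2}
Step 4: signal(T2) -> count=0 queue=[] holders={T1,T3}
Step 5: signal(T1) -> count=1 queue=[] holders={T3}
Step 6: signal(T3) -> count=2 queue=[] holders={none}
Step 7: wait(T1) -> count=1 queue=[] holders={T1}
Step 8: wait(T2) -> count=0 queue=[] holders={T1,T2}
Step 9: wait(T3) -> count=0 queue=[T3] holders={T1,T2}
Step 10: signal(T1) -> count=0 queue=[] holders={T2,T3}
Step 11: wait(T1) -> count=0 queue=[T1] holders={T2,T3}
Step 12: signal(T3) -> count=0 queue=[] holders={T1,T2}
Step 13: wait(T3) -> count=0 queue=[T3] holders={T1,T2}
Step 14: signal(T1) -> count=0 queue=[] holders={T2,T3}
Step 15: wait(T1) -> count=0 queue=[T1] holders={T2,T3}
Step 16: signal(T3) -> count=0 queue=[] holders={T1,T2}
Final holders: T1,T2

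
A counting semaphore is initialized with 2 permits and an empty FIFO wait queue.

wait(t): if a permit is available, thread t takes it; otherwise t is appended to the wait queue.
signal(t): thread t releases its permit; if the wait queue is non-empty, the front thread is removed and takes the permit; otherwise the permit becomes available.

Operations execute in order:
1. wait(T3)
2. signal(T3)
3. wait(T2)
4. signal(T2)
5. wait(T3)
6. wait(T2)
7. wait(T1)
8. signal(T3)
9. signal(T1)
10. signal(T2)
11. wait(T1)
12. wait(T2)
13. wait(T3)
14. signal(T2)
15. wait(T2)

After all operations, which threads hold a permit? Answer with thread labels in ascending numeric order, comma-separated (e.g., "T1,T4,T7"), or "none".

Answer: T1,T3

Derivation:
Step 1: wait(T3) -> count=1 queue=[] holders={T3}
Step 2: signal(T3) -> count=2 queue=[] holders={none}
Step 3: wait(T2) -> count=1 queue=[] holders={T2}
Step 4: signal(T2) -> count=2 queue=[] holders={none}
Step 5: wait(T3) -> count=1 queue=[] holders={T3}
Step 6: wait(T2) -> count=0 queue=[] holders={T2,T3}
Step 7: wait(T1) -> count=0 queue=[T1] holders={T2,T3}
Step 8: signal(T3) -> count=0 queue=[] holders={T1,T2}
Step 9: signal(T1) -> count=1 queue=[] holders={T2}
Step 10: signal(T2) -> count=2 queue=[] holders={none}
Step 11: wait(T1) -> count=1 queue=[] holders={T1}
Step 12: wait(T2) -> count=0 queue=[] holders={T1,T2}
Step 13: wait(T3) -> count=0 queue=[T3] holders={T1,T2}
Step 14: signal(T2) -> count=0 queue=[] holders={T1,T3}
Step 15: wait(T2) -> count=0 queue=[T2] holders={T1,T3}
Final holders: T1,T3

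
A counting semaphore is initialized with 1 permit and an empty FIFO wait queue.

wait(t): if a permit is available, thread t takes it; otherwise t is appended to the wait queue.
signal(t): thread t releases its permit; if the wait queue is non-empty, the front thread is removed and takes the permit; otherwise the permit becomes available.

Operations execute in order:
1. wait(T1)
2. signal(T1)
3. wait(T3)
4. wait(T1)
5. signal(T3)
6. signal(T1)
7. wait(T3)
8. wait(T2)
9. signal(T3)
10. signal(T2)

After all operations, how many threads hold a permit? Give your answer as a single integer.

Answer: 0

Derivation:
Step 1: wait(T1) -> count=0 queue=[] holders={T1}
Step 2: signal(T1) -> count=1 queue=[] holders={none}
Step 3: wait(T3) -> count=0 queue=[] holders={T3}
Step 4: wait(T1) -> count=0 queue=[T1] holders={T3}
Step 5: signal(T3) -> count=0 queue=[] holders={T1}
Step 6: signal(T1) -> count=1 queue=[] holders={none}
Step 7: wait(T3) -> count=0 queue=[] holders={T3}
Step 8: wait(T2) -> count=0 queue=[T2] holders={T3}
Step 9: signal(T3) -> count=0 queue=[] holders={T2}
Step 10: signal(T2) -> count=1 queue=[] holders={none}
Final holders: {none} -> 0 thread(s)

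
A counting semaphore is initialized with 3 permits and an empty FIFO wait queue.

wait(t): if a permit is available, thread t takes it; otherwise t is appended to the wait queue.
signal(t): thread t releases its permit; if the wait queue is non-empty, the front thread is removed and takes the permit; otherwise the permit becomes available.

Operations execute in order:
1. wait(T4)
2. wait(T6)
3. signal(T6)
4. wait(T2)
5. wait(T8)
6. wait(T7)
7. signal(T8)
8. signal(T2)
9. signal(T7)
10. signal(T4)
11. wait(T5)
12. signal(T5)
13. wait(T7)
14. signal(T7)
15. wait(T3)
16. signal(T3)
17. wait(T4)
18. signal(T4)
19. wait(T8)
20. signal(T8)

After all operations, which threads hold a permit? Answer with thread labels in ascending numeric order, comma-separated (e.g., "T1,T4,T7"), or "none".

Answer: none

Derivation:
Step 1: wait(T4) -> count=2 queue=[] holders={T4}
Step 2: wait(T6) -> count=1 queue=[] holders={T4,T6}
Step 3: signal(T6) -> count=2 queue=[] holders={T4}
Step 4: wait(T2) -> count=1 queue=[] holders={T2,T4}
Step 5: wait(T8) -> count=0 queue=[] holders={T2,T4,T8}
Step 6: wait(T7) -> count=0 queue=[T7] holders={T2,T4,T8}
Step 7: signal(T8) -> count=0 queue=[] holders={T2,T4,T7}
Step 8: signal(T2) -> count=1 queue=[] holders={T4,T7}
Step 9: signal(T7) -> count=2 queue=[] holders={T4}
Step 10: signal(T4) -> count=3 queue=[] holders={none}
Step 11: wait(T5) -> count=2 queue=[] holders={T5}
Step 12: signal(T5) -> count=3 queue=[] holders={none}
Step 13: wait(T7) -> count=2 queue=[] holders={T7}
Step 14: signal(T7) -> count=3 queue=[] holders={none}
Step 15: wait(T3) -> count=2 queue=[] holders={T3}
Step 16: signal(T3) -> count=3 queue=[] holders={none}
Step 17: wait(T4) -> count=2 queue=[] holders={T4}
Step 18: signal(T4) -> count=3 queue=[] holders={none}
Step 19: wait(T8) -> count=2 queue=[] holders={T8}
Step 20: signal(T8) -> count=3 queue=[] holders={none}
Final holders: none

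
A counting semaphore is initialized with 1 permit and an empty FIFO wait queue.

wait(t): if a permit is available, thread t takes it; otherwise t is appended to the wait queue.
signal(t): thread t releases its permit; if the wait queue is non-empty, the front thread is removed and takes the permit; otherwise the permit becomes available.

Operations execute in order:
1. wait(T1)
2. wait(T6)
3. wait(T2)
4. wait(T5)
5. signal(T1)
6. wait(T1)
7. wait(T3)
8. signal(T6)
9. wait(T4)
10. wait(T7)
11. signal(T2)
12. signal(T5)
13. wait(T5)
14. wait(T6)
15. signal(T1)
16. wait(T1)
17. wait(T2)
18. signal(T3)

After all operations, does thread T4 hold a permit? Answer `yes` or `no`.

Step 1: wait(T1) -> count=0 queue=[] holders={T1}
Step 2: wait(T6) -> count=0 queue=[T6] holders={T1}
Step 3: wait(T2) -> count=0 queue=[T6,T2] holders={T1}
Step 4: wait(T5) -> count=0 queue=[T6,T2,T5] holders={T1}
Step 5: signal(T1) -> count=0 queue=[T2,T5] holders={T6}
Step 6: wait(T1) -> count=0 queue=[T2,T5,T1] holders={T6}
Step 7: wait(T3) -> count=0 queue=[T2,T5,T1,T3] holders={T6}
Step 8: signal(T6) -> count=0 queue=[T5,T1,T3] holders={T2}
Step 9: wait(T4) -> count=0 queue=[T5,T1,T3,T4] holders={T2}
Step 10: wait(T7) -> count=0 queue=[T5,T1,T3,T4,T7] holders={T2}
Step 11: signal(T2) -> count=0 queue=[T1,T3,T4,T7] holders={T5}
Step 12: signal(T5) -> count=0 queue=[T3,T4,T7] holders={T1}
Step 13: wait(T5) -> count=0 queue=[T3,T4,T7,T5] holders={T1}
Step 14: wait(T6) -> count=0 queue=[T3,T4,T7,T5,T6] holders={T1}
Step 15: signal(T1) -> count=0 queue=[T4,T7,T5,T6] holders={T3}
Step 16: wait(T1) -> count=0 queue=[T4,T7,T5,T6,T1] holders={T3}
Step 17: wait(T2) -> count=0 queue=[T4,T7,T5,T6,T1,T2] holders={T3}
Step 18: signal(T3) -> count=0 queue=[T7,T5,T6,T1,T2] holders={T4}
Final holders: {T4} -> T4 in holders

Answer: yes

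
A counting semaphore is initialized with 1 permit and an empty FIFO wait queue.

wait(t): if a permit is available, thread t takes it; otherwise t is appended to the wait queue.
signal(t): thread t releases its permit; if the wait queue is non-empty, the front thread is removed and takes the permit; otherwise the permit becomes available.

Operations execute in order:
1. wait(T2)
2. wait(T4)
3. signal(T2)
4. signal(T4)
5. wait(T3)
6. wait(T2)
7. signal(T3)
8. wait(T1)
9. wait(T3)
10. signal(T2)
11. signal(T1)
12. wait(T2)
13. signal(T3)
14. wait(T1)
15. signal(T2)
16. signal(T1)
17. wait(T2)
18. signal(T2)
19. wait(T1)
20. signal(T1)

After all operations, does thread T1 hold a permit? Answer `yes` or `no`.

Step 1: wait(T2) -> count=0 queue=[] holders={T2}
Step 2: wait(T4) -> count=0 queue=[T4] holders={T2}
Step 3: signal(T2) -> count=0 queue=[] holders={T4}
Step 4: signal(T4) -> count=1 queue=[] holders={none}
Step 5: wait(T3) -> count=0 queue=[] holders={T3}
Step 6: wait(T2) -> count=0 queue=[T2] holders={T3}
Step 7: signal(T3) -> count=0 queue=[] holders={T2}
Step 8: wait(T1) -> count=0 queue=[T1] holders={T2}
Step 9: wait(T3) -> count=0 queue=[T1,T3] holders={T2}
Step 10: signal(T2) -> count=0 queue=[T3] holders={T1}
Step 11: signal(T1) -> count=0 queue=[] holders={T3}
Step 12: wait(T2) -> count=0 queue=[T2] holders={T3}
Step 13: signal(T3) -> count=0 queue=[] holders={T2}
Step 14: wait(T1) -> count=0 queue=[T1] holders={T2}
Step 15: signal(T2) -> count=0 queue=[] holders={T1}
Step 16: signal(T1) -> count=1 queue=[] holders={none}
Step 17: wait(T2) -> count=0 queue=[] holders={T2}
Step 18: signal(T2) -> count=1 queue=[] holders={none}
Step 19: wait(T1) -> count=0 queue=[] holders={T1}
Step 20: signal(T1) -> count=1 queue=[] holders={none}
Final holders: {none} -> T1 not in holders

Answer: no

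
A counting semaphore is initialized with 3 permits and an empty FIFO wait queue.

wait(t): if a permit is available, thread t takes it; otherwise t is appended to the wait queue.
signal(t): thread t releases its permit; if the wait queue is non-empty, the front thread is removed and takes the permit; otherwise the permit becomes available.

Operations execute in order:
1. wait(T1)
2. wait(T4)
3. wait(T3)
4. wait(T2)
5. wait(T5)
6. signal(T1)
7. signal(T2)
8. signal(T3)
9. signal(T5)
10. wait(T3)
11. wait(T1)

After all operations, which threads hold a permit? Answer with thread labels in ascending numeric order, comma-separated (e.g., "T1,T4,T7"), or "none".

Answer: T1,T3,T4

Derivation:
Step 1: wait(T1) -> count=2 queue=[] holders={T1}
Step 2: wait(T4) -> count=1 queue=[] holders={T1,T4}
Step 3: wait(T3) -> count=0 queue=[] holders={T1,T3,T4}
Step 4: wait(T2) -> count=0 queue=[T2] holders={T1,T3,T4}
Step 5: wait(T5) -> count=0 queue=[T2,T5] holders={T1,T3,T4}
Step 6: signal(T1) -> count=0 queue=[T5] holders={T2,T3,T4}
Step 7: signal(T2) -> count=0 queue=[] holders={T3,T4,T5}
Step 8: signal(T3) -> count=1 queue=[] holders={T4,T5}
Step 9: signal(T5) -> count=2 queue=[] holders={T4}
Step 10: wait(T3) -> count=1 queue=[] holders={T3,T4}
Step 11: wait(T1) -> count=0 queue=[] holders={T1,T3,T4}
Final holders: T1,T3,T4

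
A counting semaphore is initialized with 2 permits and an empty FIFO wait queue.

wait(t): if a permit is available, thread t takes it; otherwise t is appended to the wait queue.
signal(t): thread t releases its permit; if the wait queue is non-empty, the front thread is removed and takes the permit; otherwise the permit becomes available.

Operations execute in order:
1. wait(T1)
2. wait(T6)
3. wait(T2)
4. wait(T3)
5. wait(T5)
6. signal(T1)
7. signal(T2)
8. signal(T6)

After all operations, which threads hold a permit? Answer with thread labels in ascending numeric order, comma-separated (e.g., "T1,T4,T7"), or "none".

Step 1: wait(T1) -> count=1 queue=[] holders={T1}
Step 2: wait(T6) -> count=0 queue=[] holders={T1,T6}
Step 3: wait(T2) -> count=0 queue=[T2] holders={T1,T6}
Step 4: wait(T3) -> count=0 queue=[T2,T3] holders={T1,T6}
Step 5: wait(T5) -> count=0 queue=[T2,T3,T5] holders={T1,T6}
Step 6: signal(T1) -> count=0 queue=[T3,T5] holders={T2,T6}
Step 7: signal(T2) -> count=0 queue=[T5] holders={T3,T6}
Step 8: signal(T6) -> count=0 queue=[] holders={T3,T5}
Final holders: T3,T5

Answer: T3,T5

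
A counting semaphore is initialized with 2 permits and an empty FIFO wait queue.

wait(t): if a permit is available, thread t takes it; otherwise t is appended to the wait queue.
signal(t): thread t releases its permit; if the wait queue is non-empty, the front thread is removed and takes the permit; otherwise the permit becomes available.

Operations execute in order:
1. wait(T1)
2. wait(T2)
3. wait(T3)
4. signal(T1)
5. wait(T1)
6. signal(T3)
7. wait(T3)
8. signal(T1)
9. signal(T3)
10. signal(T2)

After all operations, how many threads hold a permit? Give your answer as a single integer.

Step 1: wait(T1) -> count=1 queue=[] holders={T1}
Step 2: wait(T2) -> count=0 queue=[] holders={T1,T2}
Step 3: wait(T3) -> count=0 queue=[T3] holders={T1,T2}
Step 4: signal(T1) -> count=0 queue=[] holders={T2,T3}
Step 5: wait(T1) -> count=0 queue=[T1] holders={T2,T3}
Step 6: signal(T3) -> count=0 queue=[] holders={T1,T2}
Step 7: wait(T3) -> count=0 queue=[T3] holders={T1,T2}
Step 8: signal(T1) -> count=0 queue=[] holders={T2,T3}
Step 9: signal(T3) -> count=1 queue=[] holders={T2}
Step 10: signal(T2) -> count=2 queue=[] holders={none}
Final holders: {none} -> 0 thread(s)

Answer: 0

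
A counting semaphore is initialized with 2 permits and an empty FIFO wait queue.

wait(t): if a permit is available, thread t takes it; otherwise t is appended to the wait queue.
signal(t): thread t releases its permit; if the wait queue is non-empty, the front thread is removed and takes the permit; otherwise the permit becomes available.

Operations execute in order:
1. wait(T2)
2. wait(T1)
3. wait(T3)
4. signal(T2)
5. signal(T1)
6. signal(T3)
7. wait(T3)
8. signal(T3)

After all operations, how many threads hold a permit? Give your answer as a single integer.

Step 1: wait(T2) -> count=1 queue=[] holders={T2}
Step 2: wait(T1) -> count=0 queue=[] holders={T1,T2}
Step 3: wait(T3) -> count=0 queue=[T3] holders={T1,T2}
Step 4: signal(T2) -> count=0 queue=[] holders={T1,T3}
Step 5: signal(T1) -> count=1 queue=[] holders={T3}
Step 6: signal(T3) -> count=2 queue=[] holders={none}
Step 7: wait(T3) -> count=1 queue=[] holders={T3}
Step 8: signal(T3) -> count=2 queue=[] holders={none}
Final holders: {none} -> 0 thread(s)

Answer: 0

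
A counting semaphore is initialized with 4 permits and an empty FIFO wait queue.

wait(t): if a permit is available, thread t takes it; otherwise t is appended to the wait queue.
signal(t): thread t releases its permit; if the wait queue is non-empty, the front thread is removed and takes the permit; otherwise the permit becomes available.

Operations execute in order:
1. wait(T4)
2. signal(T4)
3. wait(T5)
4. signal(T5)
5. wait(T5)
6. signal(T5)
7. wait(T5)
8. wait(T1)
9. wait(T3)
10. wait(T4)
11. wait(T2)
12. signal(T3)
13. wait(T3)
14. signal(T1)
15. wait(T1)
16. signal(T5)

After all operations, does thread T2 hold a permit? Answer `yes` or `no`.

Step 1: wait(T4) -> count=3 queue=[] holders={T4}
Step 2: signal(T4) -> count=4 queue=[] holders={none}
Step 3: wait(T5) -> count=3 queue=[] holders={T5}
Step 4: signal(T5) -> count=4 queue=[] holders={none}
Step 5: wait(T5) -> count=3 queue=[] holders={T5}
Step 6: signal(T5) -> count=4 queue=[] holders={none}
Step 7: wait(T5) -> count=3 queue=[] holders={T5}
Step 8: wait(T1) -> count=2 queue=[] holders={T1,T5}
Step 9: wait(T3) -> count=1 queue=[] holders={T1,T3,T5}
Step 10: wait(T4) -> count=0 queue=[] holders={T1,T3,T4,T5}
Step 11: wait(T2) -> count=0 queue=[T2] holders={T1,T3,T4,T5}
Step 12: signal(T3) -> count=0 queue=[] holders={T1,T2,T4,T5}
Step 13: wait(T3) -> count=0 queue=[T3] holders={T1,T2,T4,T5}
Step 14: signal(T1) -> count=0 queue=[] holders={T2,T3,T4,T5}
Step 15: wait(T1) -> count=0 queue=[T1] holders={T2,T3,T4,T5}
Step 16: signal(T5) -> count=0 queue=[] holders={T1,T2,T3,T4}
Final holders: {T1,T2,T3,T4} -> T2 in holders

Answer: yes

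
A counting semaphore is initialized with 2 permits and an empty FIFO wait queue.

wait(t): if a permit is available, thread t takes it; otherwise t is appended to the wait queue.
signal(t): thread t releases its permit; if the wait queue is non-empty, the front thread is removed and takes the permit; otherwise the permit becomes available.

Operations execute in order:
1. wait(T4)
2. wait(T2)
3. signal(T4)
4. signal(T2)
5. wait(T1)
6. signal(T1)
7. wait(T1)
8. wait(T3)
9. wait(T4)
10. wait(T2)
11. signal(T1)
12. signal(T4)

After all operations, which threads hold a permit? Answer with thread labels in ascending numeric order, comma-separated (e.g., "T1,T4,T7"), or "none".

Step 1: wait(T4) -> count=1 queue=[] holders={T4}
Step 2: wait(T2) -> count=0 queue=[] holders={T2,T4}
Step 3: signal(T4) -> count=1 queue=[] holders={T2}
Step 4: signal(T2) -> count=2 queue=[] holders={none}
Step 5: wait(T1) -> count=1 queue=[] holders={T1}
Step 6: signal(T1) -> count=2 queue=[] holders={none}
Step 7: wait(T1) -> count=1 queue=[] holders={T1}
Step 8: wait(T3) -> count=0 queue=[] holders={T1,T3}
Step 9: wait(T4) -> count=0 queue=[T4] holders={T1,T3}
Step 10: wait(T2) -> count=0 queue=[T4,T2] holders={T1,T3}
Step 11: signal(T1) -> count=0 queue=[T2] holders={T3,T4}
Step 12: signal(T4) -> count=0 queue=[] holders={T2,T3}
Final holders: T2,T3

Answer: T2,T3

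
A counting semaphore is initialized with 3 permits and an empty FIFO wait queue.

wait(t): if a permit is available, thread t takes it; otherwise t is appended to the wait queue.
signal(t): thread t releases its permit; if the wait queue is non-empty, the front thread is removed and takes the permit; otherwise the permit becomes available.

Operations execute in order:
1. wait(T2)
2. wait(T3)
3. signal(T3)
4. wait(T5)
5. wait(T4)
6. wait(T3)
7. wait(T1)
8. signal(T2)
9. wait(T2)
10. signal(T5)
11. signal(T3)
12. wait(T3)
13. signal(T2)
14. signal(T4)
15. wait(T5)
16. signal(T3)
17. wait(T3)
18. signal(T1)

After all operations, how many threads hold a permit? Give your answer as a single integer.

Step 1: wait(T2) -> count=2 queue=[] holders={T2}
Step 2: wait(T3) -> count=1 queue=[] holders={T2,T3}
Step 3: signal(T3) -> count=2 queue=[] holders={T2}
Step 4: wait(T5) -> count=1 queue=[] holders={T2,T5}
Step 5: wait(T4) -> count=0 queue=[] holders={T2,T4,T5}
Step 6: wait(T3) -> count=0 queue=[T3] holders={T2,T4,T5}
Step 7: wait(T1) -> count=0 queue=[T3,T1] holders={T2,T4,T5}
Step 8: signal(T2) -> count=0 queue=[T1] holders={T3,T4,T5}
Step 9: wait(T2) -> count=0 queue=[T1,T2] holders={T3,T4,T5}
Step 10: signal(T5) -> count=0 queue=[T2] holders={T1,T3,T4}
Step 11: signal(T3) -> count=0 queue=[] holders={T1,T2,T4}
Step 12: wait(T3) -> count=0 queue=[T3] holders={T1,T2,T4}
Step 13: signal(T2) -> count=0 queue=[] holders={T1,T3,T4}
Step 14: signal(T4) -> count=1 queue=[] holders={T1,T3}
Step 15: wait(T5) -> count=0 queue=[] holders={T1,T3,T5}
Step 16: signal(T3) -> count=1 queue=[] holders={T1,T5}
Step 17: wait(T3) -> count=0 queue=[] holders={T1,T3,T5}
Step 18: signal(T1) -> count=1 queue=[] holders={T3,T5}
Final holders: {T3,T5} -> 2 thread(s)

Answer: 2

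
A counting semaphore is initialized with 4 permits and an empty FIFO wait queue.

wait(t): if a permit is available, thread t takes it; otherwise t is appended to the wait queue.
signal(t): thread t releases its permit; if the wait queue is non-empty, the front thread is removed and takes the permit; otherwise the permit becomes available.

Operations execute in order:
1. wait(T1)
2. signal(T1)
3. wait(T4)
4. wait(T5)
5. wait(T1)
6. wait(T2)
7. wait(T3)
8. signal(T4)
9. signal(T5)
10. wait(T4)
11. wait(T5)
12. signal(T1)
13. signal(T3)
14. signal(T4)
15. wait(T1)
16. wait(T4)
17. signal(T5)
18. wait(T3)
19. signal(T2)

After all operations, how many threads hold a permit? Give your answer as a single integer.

Step 1: wait(T1) -> count=3 queue=[] holders={T1}
Step 2: signal(T1) -> count=4 queue=[] holders={none}
Step 3: wait(T4) -> count=3 queue=[] holders={T4}
Step 4: wait(T5) -> count=2 queue=[] holders={T4,T5}
Step 5: wait(T1) -> count=1 queue=[] holders={T1,T4,T5}
Step 6: wait(T2) -> count=0 queue=[] holders={T1,T2,T4,T5}
Step 7: wait(T3) -> count=0 queue=[T3] holders={T1,T2,T4,T5}
Step 8: signal(T4) -> count=0 queue=[] holders={T1,T2,T3,T5}
Step 9: signal(T5) -> count=1 queue=[] holders={T1,T2,T3}
Step 10: wait(T4) -> count=0 queue=[] holders={T1,T2,T3,T4}
Step 11: wait(T5) -> count=0 queue=[T5] holders={T1,T2,T3,T4}
Step 12: signal(T1) -> count=0 queue=[] holders={T2,T3,T4,T5}
Step 13: signal(T3) -> count=1 queue=[] holders={T2,T4,T5}
Step 14: signal(T4) -> count=2 queue=[] holders={T2,T5}
Step 15: wait(T1) -> count=1 queue=[] holders={T1,T2,T5}
Step 16: wait(T4) -> count=0 queue=[] holders={T1,T2,T4,T5}
Step 17: signal(T5) -> count=1 queue=[] holders={T1,T2,T4}
Step 18: wait(T3) -> count=0 queue=[] holders={T1,T2,T3,T4}
Step 19: signal(T2) -> count=1 queue=[] holders={T1,T3,T4}
Final holders: {T1,T3,T4} -> 3 thread(s)

Answer: 3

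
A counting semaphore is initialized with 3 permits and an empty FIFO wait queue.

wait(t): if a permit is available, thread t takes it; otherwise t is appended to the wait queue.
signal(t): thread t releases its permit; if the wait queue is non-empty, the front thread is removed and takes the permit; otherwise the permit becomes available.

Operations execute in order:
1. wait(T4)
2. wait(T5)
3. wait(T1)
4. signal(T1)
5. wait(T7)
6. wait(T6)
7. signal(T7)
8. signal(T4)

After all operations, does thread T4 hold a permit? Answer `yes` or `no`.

Step 1: wait(T4) -> count=2 queue=[] holders={T4}
Step 2: wait(T5) -> count=1 queue=[] holders={T4,T5}
Step 3: wait(T1) -> count=0 queue=[] holders={T1,T4,T5}
Step 4: signal(T1) -> count=1 queue=[] holders={T4,T5}
Step 5: wait(T7) -> count=0 queue=[] holders={T4,T5,T7}
Step 6: wait(T6) -> count=0 queue=[T6] holders={T4,T5,T7}
Step 7: signal(T7) -> count=0 queue=[] holders={T4,T5,T6}
Step 8: signal(T4) -> count=1 queue=[] holders={T5,T6}
Final holders: {T5,T6} -> T4 not in holders

Answer: no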